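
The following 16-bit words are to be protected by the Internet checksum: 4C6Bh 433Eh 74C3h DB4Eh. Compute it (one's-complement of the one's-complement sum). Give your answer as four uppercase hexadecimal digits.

One's-complement addition (fold any carry out of bit 15 back into bit 0):
  0x4C6B + 0x433E = 0x08FA9
  0x8FA9 + 0x74C3 = 0x1046C → wrap carry → 0x046D
  0x046D + 0xDB4E = 0x0DFBB
One's-complement sum = 0xDFBB.
Checksum = ~0xDFBB & 0xFFFF = 0x2044.

2044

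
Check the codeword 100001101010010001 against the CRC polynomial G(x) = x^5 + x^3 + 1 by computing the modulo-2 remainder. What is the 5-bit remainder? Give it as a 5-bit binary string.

Modulo-2 division of 100001101010010001 by 101001:
  pos 0: 100001 XOR 101001 = 001000
  pos 2: 100010 XOR 101001 = 001011
  pos 4: 101110 XOR 101001 = 000111
  pos 7: 111100 XOR 101001 = 010101
  pos 8: 101011 XOR 101001 = 000010
  pos 12: 100001 XOR 101001 = 001000
Remainder = 01000 (nonzero — an error is detected).

01000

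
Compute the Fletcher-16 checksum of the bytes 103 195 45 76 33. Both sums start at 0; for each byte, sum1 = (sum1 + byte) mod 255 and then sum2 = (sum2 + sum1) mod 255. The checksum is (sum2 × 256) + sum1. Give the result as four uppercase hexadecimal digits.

55C5

Running sums (mod 255):
  after byte 0 (103): sum1=103, sum2=103
  after byte 1 (195): sum1=43, sum2=146
  after byte 2 (45): sum1=88, sum2=234
  after byte 3 (76): sum1=164, sum2=143
  after byte 4 (33): sum1=197, sum2=85
Checksum = sum2·256 + sum1 = 85·256 + 197 = 21957 = 0x55C5.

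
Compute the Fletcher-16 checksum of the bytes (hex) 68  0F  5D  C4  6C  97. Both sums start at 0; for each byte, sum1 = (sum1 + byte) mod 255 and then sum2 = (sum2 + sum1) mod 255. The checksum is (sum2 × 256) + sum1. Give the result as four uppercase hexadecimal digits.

Running sums (mod 255):
  after byte 0 (68): sum1=104, sum2=104
  after byte 1 (0F): sum1=119, sum2=223
  after byte 2 (5D): sum1=212, sum2=180
  after byte 3 (C4): sum1=153, sum2=78
  after byte 4 (6C): sum1=6, sum2=84
  after byte 5 (97): sum1=157, sum2=241
Checksum = sum2·256 + sum1 = 241·256 + 157 = 61853 = 0xF19D.

F19D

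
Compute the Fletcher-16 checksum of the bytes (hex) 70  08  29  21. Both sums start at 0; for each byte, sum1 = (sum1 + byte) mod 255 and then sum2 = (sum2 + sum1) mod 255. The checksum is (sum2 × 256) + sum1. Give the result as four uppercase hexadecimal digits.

4DC2

Running sums (mod 255):
  after byte 0 (70): sum1=112, sum2=112
  after byte 1 (08): sum1=120, sum2=232
  after byte 2 (29): sum1=161, sum2=138
  after byte 3 (21): sum1=194, sum2=77
Checksum = sum2·256 + sum1 = 77·256 + 194 = 19906 = 0x4DC2.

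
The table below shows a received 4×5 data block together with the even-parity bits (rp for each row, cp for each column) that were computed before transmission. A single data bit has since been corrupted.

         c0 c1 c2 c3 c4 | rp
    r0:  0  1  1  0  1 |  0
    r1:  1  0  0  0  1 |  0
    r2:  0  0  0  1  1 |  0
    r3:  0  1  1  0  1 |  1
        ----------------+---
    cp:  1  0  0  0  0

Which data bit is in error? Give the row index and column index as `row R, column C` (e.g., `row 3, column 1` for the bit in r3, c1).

row 0, column 3

Recompute each row's even parity and compare to rp:
  r0: data parity 1, sent rp 0 → mismatch
  r1: data parity 0, sent rp 0 → ok
  r2: data parity 0, sent rp 0 → ok
  r3: data parity 1, sent rp 1 → ok
Recompute each column's even parity and compare to cp:
  c0: data parity 1, sent cp 1 → ok
  c1: data parity 0, sent cp 0 → ok
  c2: data parity 0, sent cp 0 → ok
  c3: data parity 1, sent cp 0 → mismatch
  c4: data parity 0, sent cp 0 → ok
Exactly one row (r0) and one column (c3) fail → the flipped bit is at their intersection.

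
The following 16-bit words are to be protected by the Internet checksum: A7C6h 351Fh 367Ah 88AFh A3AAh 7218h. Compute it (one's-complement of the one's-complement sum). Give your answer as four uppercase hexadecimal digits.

4E2D

One's-complement addition (fold any carry out of bit 15 back into bit 0):
  0xA7C6 + 0x351F = 0x0DCE5
  0xDCE5 + 0x367A = 0x1135F → wrap carry → 0x1360
  0x1360 + 0x88AF = 0x09C0F
  0x9C0F + 0xA3AA = 0x13FB9 → wrap carry → 0x3FBA
  0x3FBA + 0x7218 = 0x0B1D2
One's-complement sum = 0xB1D2.
Checksum = ~0xB1D2 & 0xFFFF = 0x4E2D.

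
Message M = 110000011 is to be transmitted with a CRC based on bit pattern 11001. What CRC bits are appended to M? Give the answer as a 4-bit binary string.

1100

Append 4 zeros: 1100000110000. Divide by 11001 (XOR where the leading bit is 1):
  pos 0: 11000 XOR 11001 = 00001
  pos 4: 10011 XOR 11001 = 01010
  pos 5: 10100 XOR 11001 = 01101
  pos 6: 11010 XOR 11001 = 00011
Remainder (last 4 bits) = 1100. This is the CRC / FCS.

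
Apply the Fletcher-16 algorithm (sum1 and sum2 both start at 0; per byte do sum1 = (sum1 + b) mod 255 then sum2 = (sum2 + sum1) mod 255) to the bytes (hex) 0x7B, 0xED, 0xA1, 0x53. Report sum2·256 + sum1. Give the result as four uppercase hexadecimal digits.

Running sums (mod 255):
  after byte 0 (0x7B): sum1=123, sum2=123
  after byte 1 (0xED): sum1=105, sum2=228
  after byte 2 (0xA1): sum1=11, sum2=239
  after byte 3 (0x53): sum1=94, sum2=78
Checksum = sum2·256 + sum1 = 78·256 + 94 = 20062 = 0x4E5E.

4E5E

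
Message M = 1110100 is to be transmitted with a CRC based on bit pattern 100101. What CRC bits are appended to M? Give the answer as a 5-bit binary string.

11000

Append 5 zeros: 111010000000. Divide by 100101 (XOR where the leading bit is 1):
  pos 0: 111010 XOR 100101 = 011111
  pos 1: 111110 XOR 100101 = 011011
  pos 2: 110110 XOR 100101 = 010011
  pos 3: 100110 XOR 100101 = 000011
Remainder (last 5 bits) = 11000. This is the CRC / FCS.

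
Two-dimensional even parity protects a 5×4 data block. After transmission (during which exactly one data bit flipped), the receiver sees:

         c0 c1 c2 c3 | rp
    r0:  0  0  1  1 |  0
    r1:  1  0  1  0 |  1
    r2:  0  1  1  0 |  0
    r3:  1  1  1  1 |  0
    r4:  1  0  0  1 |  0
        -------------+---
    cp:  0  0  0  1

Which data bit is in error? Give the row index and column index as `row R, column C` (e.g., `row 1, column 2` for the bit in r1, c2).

row 1, column 0

Recompute each row's even parity and compare to rp:
  r0: data parity 0, sent rp 0 → ok
  r1: data parity 0, sent rp 1 → mismatch
  r2: data parity 0, sent rp 0 → ok
  r3: data parity 0, sent rp 0 → ok
  r4: data parity 0, sent rp 0 → ok
Recompute each column's even parity and compare to cp:
  c0: data parity 1, sent cp 0 → mismatch
  c1: data parity 0, sent cp 0 → ok
  c2: data parity 0, sent cp 0 → ok
  c3: data parity 1, sent cp 1 → ok
Exactly one row (r1) and one column (c0) fail → the flipped bit is at their intersection.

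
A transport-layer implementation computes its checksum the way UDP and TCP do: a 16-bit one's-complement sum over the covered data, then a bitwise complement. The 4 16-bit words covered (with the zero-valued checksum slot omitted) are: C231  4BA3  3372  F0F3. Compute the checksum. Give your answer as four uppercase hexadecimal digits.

CDC4

One's-complement addition (fold any carry out of bit 15 back into bit 0):
  0xC231 + 0x4BA3 = 0x10DD4 → wrap carry → 0x0DD5
  0x0DD5 + 0x3372 = 0x04147
  0x4147 + 0xF0F3 = 0x1323A → wrap carry → 0x323B
One's-complement sum = 0x323B.
Checksum = ~0x323B & 0xFFFF = 0xCDC4.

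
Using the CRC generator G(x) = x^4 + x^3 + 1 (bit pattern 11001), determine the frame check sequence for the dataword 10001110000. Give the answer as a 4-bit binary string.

Append 4 zeros: 100011100000000. Divide by 11001 (XOR where the leading bit is 1):
  pos 0: 10001 XOR 11001 = 01000
  pos 1: 10001 XOR 11001 = 01000
  pos 2: 10001 XOR 11001 = 01000
  pos 3: 10000 XOR 11001 = 01001
  pos 4: 10010 XOR 11001 = 01011
  pos 5: 10110 XOR 11001 = 01111
  pos 6: 11110 XOR 11001 = 00111
  pos 8: 11100 XOR 11001 = 00101
  pos 10: 10100 XOR 11001 = 01101
Remainder (last 4 bits) = 1101. This is the CRC / FCS.

1101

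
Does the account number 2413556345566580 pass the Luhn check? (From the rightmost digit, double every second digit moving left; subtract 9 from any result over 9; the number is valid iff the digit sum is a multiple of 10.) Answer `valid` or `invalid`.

From the right, keep odd positions and double even positions (subtract 9 from any doubled value over 9):
  doubled (positions 2,4,...): 7 3 1 8 3 1 2 4 → sum 29
  kept (positions 1,3,...): 0 5 6 5 3 5 3 4 → sum 31
Total = 60.
60 mod 10 = 0, so the number is valid.

valid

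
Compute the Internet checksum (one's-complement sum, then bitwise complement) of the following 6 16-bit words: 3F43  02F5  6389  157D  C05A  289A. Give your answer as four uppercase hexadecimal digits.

5BCC

One's-complement addition (fold any carry out of bit 15 back into bit 0):
  0x3F43 + 0x02F5 = 0x04238
  0x4238 + 0x6389 = 0x0A5C1
  0xA5C1 + 0x157D = 0x0BB3E
  0xBB3E + 0xC05A = 0x17B98 → wrap carry → 0x7B99
  0x7B99 + 0x289A = 0x0A433
One's-complement sum = 0xA433.
Checksum = ~0xA433 & 0xFFFF = 0x5BCC.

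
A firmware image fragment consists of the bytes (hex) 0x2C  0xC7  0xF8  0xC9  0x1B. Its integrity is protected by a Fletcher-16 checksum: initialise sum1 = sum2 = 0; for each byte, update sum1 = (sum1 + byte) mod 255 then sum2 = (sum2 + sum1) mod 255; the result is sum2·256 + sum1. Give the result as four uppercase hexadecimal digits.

95D1

Running sums (mod 255):
  after byte 0 (0x2C): sum1=44, sum2=44
  after byte 1 (0xC7): sum1=243, sum2=32
  after byte 2 (0xF8): sum1=236, sum2=13
  after byte 3 (0xC9): sum1=182, sum2=195
  after byte 4 (0x1B): sum1=209, sum2=149
Checksum = sum2·256 + sum1 = 149·256 + 209 = 38353 = 0x95D1.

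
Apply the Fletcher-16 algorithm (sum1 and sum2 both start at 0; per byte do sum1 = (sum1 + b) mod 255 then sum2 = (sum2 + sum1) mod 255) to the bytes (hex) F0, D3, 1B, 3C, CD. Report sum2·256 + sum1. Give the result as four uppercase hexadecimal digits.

Running sums (mod 255):
  after byte 0 (F0): sum1=240, sum2=240
  after byte 1 (D3): sum1=196, sum2=181
  after byte 2 (1B): sum1=223, sum2=149
  after byte 3 (3C): sum1=28, sum2=177
  after byte 4 (CD): sum1=233, sum2=155
Checksum = sum2·256 + sum1 = 155·256 + 233 = 39913 = 0x9BE9.

9BE9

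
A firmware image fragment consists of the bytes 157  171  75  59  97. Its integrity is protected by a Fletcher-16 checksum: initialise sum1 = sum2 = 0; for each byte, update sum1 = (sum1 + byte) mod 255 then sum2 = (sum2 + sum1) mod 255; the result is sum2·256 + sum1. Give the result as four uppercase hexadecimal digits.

Running sums (mod 255):
  after byte 0 (157): sum1=157, sum2=157
  after byte 1 (171): sum1=73, sum2=230
  after byte 2 (75): sum1=148, sum2=123
  after byte 3 (59): sum1=207, sum2=75
  after byte 4 (97): sum1=49, sum2=124
Checksum = sum2·256 + sum1 = 124·256 + 49 = 31793 = 0x7C31.

7C31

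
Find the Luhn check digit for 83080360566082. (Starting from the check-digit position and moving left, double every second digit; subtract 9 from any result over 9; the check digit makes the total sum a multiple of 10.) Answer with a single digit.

Partial digits right→left: 2 8 0 6 6 5 0 6 3 0 8 0 3 8
Double every second digit counting from the check-digit position (so the 1st, 3rd, 5th, ... of the partial from the right).
  doubled (with −9 where >9): 4 0 3 0 6 7 6 → sum 26
  kept as-is: 8 6 5 6 0 0 8 → sum 33
Total = 26 + 33 = 59.
Check digit = (10 − (59 mod 10)) mod 10 = 1.

1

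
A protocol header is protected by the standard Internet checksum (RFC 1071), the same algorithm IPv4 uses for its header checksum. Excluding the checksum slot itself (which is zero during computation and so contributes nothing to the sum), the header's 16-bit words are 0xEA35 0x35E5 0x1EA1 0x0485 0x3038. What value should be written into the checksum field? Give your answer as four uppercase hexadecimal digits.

8C86

One's-complement addition (fold any carry out of bit 15 back into bit 0):
  0xEA35 + 0x35E5 = 0x1201A → wrap carry → 0x201B
  0x201B + 0x1EA1 = 0x03EBC
  0x3EBC + 0x0485 = 0x04341
  0x4341 + 0x3038 = 0x07379
One's-complement sum = 0x7379.
Checksum = ~0x7379 & 0xFFFF = 0x8C86.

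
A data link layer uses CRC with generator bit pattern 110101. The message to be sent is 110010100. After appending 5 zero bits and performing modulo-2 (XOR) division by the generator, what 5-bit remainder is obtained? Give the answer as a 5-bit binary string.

00011

Append 5 zeros: 11001010000000. Divide by 110101 (XOR where the leading bit is 1):
  pos 0: 110010 XOR 110101 = 000111
  pos 3: 111100 XOR 110101 = 001001
  pos 5: 100100 XOR 110101 = 010001
  pos 6: 100010 XOR 110101 = 010111
  pos 7: 101110 XOR 110101 = 011011
  pos 8: 110110 XOR 110101 = 000011
Remainder (last 5 bits) = 00011. This is the CRC / FCS.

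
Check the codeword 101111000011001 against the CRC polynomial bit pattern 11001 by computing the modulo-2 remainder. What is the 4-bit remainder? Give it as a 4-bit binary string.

Modulo-2 division of 101111000011001 by 11001:
  pos 0: 10111 XOR 11001 = 01110
  pos 1: 11101 XOR 11001 = 00100
  pos 3: 10000 XOR 11001 = 01001
  pos 4: 10010 XOR 11001 = 01011
  pos 5: 10110 XOR 11001 = 01111
  pos 6: 11111 XOR 11001 = 00110
  pos 8: 11010 XOR 11001 = 00011
Remainder = 1101 (nonzero — an error is detected).

1101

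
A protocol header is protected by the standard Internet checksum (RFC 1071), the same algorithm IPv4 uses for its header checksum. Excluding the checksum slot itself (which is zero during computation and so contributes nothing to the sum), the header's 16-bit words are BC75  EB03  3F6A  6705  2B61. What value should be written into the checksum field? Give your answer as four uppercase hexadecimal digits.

86B5

One's-complement addition (fold any carry out of bit 15 back into bit 0):
  0xBC75 + 0xEB03 = 0x1A778 → wrap carry → 0xA779
  0xA779 + 0x3F6A = 0x0E6E3
  0xE6E3 + 0x6705 = 0x14DE8 → wrap carry → 0x4DE9
  0x4DE9 + 0x2B61 = 0x0794A
One's-complement sum = 0x794A.
Checksum = ~0x794A & 0xFFFF = 0x86B5.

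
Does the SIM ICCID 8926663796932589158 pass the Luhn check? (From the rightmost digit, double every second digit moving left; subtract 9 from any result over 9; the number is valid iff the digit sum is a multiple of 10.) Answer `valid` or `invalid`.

invalid

From the right, keep odd positions and double even positions (subtract 9 from any doubled value over 9):
  doubled (positions 2,4,...): 1 9 1 6 3 5 3 3 9 → sum 40
  kept (positions 1,3,...): 8 1 8 2 9 9 3 6 2 8 → sum 56
Total = 96.
96 mod 10 = 6, so the number is invalid.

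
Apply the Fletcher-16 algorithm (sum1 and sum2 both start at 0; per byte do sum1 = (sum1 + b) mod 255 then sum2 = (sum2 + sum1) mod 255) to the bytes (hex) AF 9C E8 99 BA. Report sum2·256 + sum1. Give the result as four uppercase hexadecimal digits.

8989

Running sums (mod 255):
  after byte 0 (AF): sum1=175, sum2=175
  after byte 1 (9C): sum1=76, sum2=251
  after byte 2 (E8): sum1=53, sum2=49
  after byte 3 (99): sum1=206, sum2=0
  after byte 4 (BA): sum1=137, sum2=137
Checksum = sum2·256 + sum1 = 137·256 + 137 = 35209 = 0x8989.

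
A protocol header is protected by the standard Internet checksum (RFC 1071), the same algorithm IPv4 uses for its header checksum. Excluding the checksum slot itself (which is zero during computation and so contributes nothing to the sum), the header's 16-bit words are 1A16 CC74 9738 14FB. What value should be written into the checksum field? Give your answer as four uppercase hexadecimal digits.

One's-complement addition (fold any carry out of bit 15 back into bit 0):
  0x1A16 + 0xCC74 = 0x0E68A
  0xE68A + 0x9738 = 0x17DC2 → wrap carry → 0x7DC3
  0x7DC3 + 0x14FB = 0x092BE
One's-complement sum = 0x92BE.
Checksum = ~0x92BE & 0xFFFF = 0x6D41.

6D41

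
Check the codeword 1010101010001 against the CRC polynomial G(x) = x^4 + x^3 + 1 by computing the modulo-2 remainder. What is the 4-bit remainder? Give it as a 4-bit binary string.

Modulo-2 division of 1010101010001 by 11001:
  pos 0: 10101 XOR 11001 = 01100
  pos 1: 11000 XOR 11001 = 00001
  pos 5: 11010 XOR 11001 = 00011
  pos 8: 11001 XOR 11001 = 00000
Remainder = 0000 (zero — the frame passes the CRC check).

0000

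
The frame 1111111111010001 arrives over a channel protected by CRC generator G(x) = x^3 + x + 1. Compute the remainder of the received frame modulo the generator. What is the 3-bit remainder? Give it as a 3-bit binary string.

001

Modulo-2 division of 1111111111010001 by 1011:
  pos 0: 1111 XOR 1011 = 0100
  pos 1: 1001 XOR 1011 = 0010
  pos 3: 1011 XOR 1011 = 0000
  pos 7: 1110 XOR 1011 = 0101
  pos 8: 1011 XOR 1011 = 0000
Remainder = 001 (nonzero — an error is detected).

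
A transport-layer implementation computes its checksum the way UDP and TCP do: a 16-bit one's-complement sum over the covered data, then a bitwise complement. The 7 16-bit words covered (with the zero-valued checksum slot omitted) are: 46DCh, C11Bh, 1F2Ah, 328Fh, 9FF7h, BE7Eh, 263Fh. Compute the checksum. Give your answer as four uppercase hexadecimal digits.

2199

One's-complement addition (fold any carry out of bit 15 back into bit 0):
  0x46DC + 0xC11B = 0x107F7 → wrap carry → 0x07F8
  0x07F8 + 0x1F2A = 0x02722
  0x2722 + 0x328F = 0x059B1
  0x59B1 + 0x9FF7 = 0x0F9A8
  0xF9A8 + 0xBE7E = 0x1B826 → wrap carry → 0xB827
  0xB827 + 0x263F = 0x0DE66
One's-complement sum = 0xDE66.
Checksum = ~0xDE66 & 0xFFFF = 0x2199.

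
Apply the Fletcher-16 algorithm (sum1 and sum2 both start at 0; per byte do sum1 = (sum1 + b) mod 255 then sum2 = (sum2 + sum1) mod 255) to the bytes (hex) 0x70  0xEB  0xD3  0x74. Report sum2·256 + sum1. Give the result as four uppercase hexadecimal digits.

Running sums (mod 255):
  after byte 0 (0x70): sum1=112, sum2=112
  after byte 1 (0xEB): sum1=92, sum2=204
  after byte 2 (0xD3): sum1=48, sum2=252
  after byte 3 (0x74): sum1=164, sum2=161
Checksum = sum2·256 + sum1 = 161·256 + 164 = 41380 = 0xA1A4.

A1A4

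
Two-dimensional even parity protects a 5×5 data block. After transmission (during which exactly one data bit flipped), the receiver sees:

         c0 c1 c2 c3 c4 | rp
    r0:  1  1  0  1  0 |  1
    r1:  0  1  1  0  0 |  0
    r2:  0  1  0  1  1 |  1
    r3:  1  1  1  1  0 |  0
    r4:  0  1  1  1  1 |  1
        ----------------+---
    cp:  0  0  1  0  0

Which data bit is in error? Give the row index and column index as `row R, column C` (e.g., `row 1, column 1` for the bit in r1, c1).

Recompute each row's even parity and compare to rp:
  r0: data parity 1, sent rp 1 → ok
  r1: data parity 0, sent rp 0 → ok
  r2: data parity 1, sent rp 1 → ok
  r3: data parity 0, sent rp 0 → ok
  r4: data parity 0, sent rp 1 → mismatch
Recompute each column's even parity and compare to cp:
  c0: data parity 0, sent cp 0 → ok
  c1: data parity 1, sent cp 0 → mismatch
  c2: data parity 1, sent cp 1 → ok
  c3: data parity 0, sent cp 0 → ok
  c4: data parity 0, sent cp 0 → ok
Exactly one row (r4) and one column (c1) fail → the flipped bit is at their intersection.

row 4, column 1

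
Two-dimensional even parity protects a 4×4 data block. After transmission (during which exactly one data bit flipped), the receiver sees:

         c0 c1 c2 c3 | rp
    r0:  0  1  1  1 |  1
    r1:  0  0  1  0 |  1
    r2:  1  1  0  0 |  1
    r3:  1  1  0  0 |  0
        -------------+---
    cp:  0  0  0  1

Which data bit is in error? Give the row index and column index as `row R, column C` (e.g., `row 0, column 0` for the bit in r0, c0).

row 2, column 1

Recompute each row's even parity and compare to rp:
  r0: data parity 1, sent rp 1 → ok
  r1: data parity 1, sent rp 1 → ok
  r2: data parity 0, sent rp 1 → mismatch
  r3: data parity 0, sent rp 0 → ok
Recompute each column's even parity and compare to cp:
  c0: data parity 0, sent cp 0 → ok
  c1: data parity 1, sent cp 0 → mismatch
  c2: data parity 0, sent cp 0 → ok
  c3: data parity 1, sent cp 1 → ok
Exactly one row (r2) and one column (c1) fail → the flipped bit is at their intersection.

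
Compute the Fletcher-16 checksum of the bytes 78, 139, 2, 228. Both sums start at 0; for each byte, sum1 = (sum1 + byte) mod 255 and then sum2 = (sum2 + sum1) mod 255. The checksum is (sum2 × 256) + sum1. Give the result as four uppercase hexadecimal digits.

Running sums (mod 255):
  after byte 0 (78): sum1=78, sum2=78
  after byte 1 (139): sum1=217, sum2=40
  after byte 2 (2): sum1=219, sum2=4
  after byte 3 (228): sum1=192, sum2=196
Checksum = sum2·256 + sum1 = 196·256 + 192 = 50368 = 0xC4C0.

C4C0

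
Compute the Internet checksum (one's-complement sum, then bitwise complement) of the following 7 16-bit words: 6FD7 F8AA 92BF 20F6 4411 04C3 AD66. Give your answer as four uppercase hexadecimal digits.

One's-complement addition (fold any carry out of bit 15 back into bit 0):
  0x6FD7 + 0xF8AA = 0x16881 → wrap carry → 0x6882
  0x6882 + 0x92BF = 0x0FB41
  0xFB41 + 0x20F6 = 0x11C37 → wrap carry → 0x1C38
  0x1C38 + 0x4411 = 0x06049
  0x6049 + 0x04C3 = 0x0650C
  0x650C + 0xAD66 = 0x11272 → wrap carry → 0x1273
One's-complement sum = 0x1273.
Checksum = ~0x1273 & 0xFFFF = 0xED8C.

ED8C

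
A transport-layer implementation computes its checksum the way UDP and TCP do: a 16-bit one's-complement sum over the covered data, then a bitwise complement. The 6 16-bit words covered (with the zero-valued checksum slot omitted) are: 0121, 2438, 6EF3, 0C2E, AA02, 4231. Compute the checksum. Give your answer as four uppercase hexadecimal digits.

7351

One's-complement addition (fold any carry out of bit 15 back into bit 0):
  0x0121 + 0x2438 = 0x02559
  0x2559 + 0x6EF3 = 0x0944C
  0x944C + 0x0C2E = 0x0A07A
  0xA07A + 0xAA02 = 0x14A7C → wrap carry → 0x4A7D
  0x4A7D + 0x4231 = 0x08CAE
One's-complement sum = 0x8CAE.
Checksum = ~0x8CAE & 0xFFFF = 0x7351.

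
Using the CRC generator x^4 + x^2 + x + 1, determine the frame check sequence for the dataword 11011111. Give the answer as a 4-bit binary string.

Append 4 zeros: 110111110000. Divide by 10111 (XOR where the leading bit is 1):
  pos 0: 11011 XOR 10111 = 01100
  pos 1: 11001 XOR 10111 = 01110
  pos 2: 11101 XOR 10111 = 01010
  pos 3: 10101 XOR 10111 = 00010
  pos 6: 10000 XOR 10111 = 00111
Remainder (last 4 bits) = 1110. This is the CRC / FCS.

1110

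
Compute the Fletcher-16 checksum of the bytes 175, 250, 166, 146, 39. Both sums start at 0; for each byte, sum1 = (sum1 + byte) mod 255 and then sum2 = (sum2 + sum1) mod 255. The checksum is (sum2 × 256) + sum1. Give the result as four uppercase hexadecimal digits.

Running sums (mod 255):
  after byte 0 (175): sum1=175, sum2=175
  after byte 1 (250): sum1=170, sum2=90
  after byte 2 (166): sum1=81, sum2=171
  after byte 3 (146): sum1=227, sum2=143
  after byte 4 (39): sum1=11, sum2=154
Checksum = sum2·256 + sum1 = 154·256 + 11 = 39435 = 0x9A0B.

9A0B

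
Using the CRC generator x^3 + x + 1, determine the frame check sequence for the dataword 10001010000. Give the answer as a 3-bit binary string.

Append 3 zeros: 10001010000000. Divide by 1011 (XOR where the leading bit is 1):
  pos 0: 1000 XOR 1011 = 0011
  pos 2: 1110 XOR 1011 = 0101
  pos 3: 1011 XOR 1011 = 0000
Remainder (last 3 bits) = 000. This is the CRC / FCS.

000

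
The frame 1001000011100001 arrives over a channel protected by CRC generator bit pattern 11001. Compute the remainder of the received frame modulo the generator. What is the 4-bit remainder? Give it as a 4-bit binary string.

0000

Modulo-2 division of 1001000011100001 by 11001:
  pos 0: 10010 XOR 11001 = 01011
  pos 1: 10110 XOR 11001 = 01111
  pos 2: 11110 XOR 11001 = 00111
  pos 4: 11101 XOR 11001 = 00100
  pos 6: 10011 XOR 11001 = 01010
  pos 7: 10100 XOR 11001 = 01101
  pos 8: 11010 XOR 11001 = 00011
  pos 11: 11001 XOR 11001 = 00000
Remainder = 0000 (zero — the frame passes the CRC check).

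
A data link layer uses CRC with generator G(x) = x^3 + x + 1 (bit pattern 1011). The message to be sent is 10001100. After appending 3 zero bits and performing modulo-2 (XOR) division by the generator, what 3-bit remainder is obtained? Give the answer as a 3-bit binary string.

001

Append 3 zeros: 10001100000. Divide by 1011 (XOR where the leading bit is 1):
  pos 0: 1000 XOR 1011 = 0011
  pos 2: 1111 XOR 1011 = 0100
  pos 3: 1000 XOR 1011 = 0011
  pos 5: 1100 XOR 1011 = 0111
  pos 6: 1110 XOR 1011 = 0101
  pos 7: 1010 XOR 1011 = 0001
Remainder (last 3 bits) = 001. This is the CRC / FCS.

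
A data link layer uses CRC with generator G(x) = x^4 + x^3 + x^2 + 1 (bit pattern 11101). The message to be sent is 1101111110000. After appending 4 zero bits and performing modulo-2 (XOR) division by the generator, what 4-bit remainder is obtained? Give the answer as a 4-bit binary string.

1100

Append 4 zeros: 11011111100000000. Divide by 11101 (XOR where the leading bit is 1):
  pos 0: 11011 XOR 11101 = 00110
  pos 2: 11011 XOR 11101 = 00110
  pos 4: 11011 XOR 11101 = 00110
  pos 6: 11000 XOR 11101 = 00101
  pos 8: 10100 XOR 11101 = 01001
  pos 9: 10010 XOR 11101 = 01111
  pos 10: 11110 XOR 11101 = 00011
Remainder (last 4 bits) = 1100. This is the CRC / FCS.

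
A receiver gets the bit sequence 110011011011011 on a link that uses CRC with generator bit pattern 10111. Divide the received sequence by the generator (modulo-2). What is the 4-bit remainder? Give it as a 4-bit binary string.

Modulo-2 division of 110011011011011 by 10111:
  pos 0: 11001 XOR 10111 = 01110
  pos 1: 11101 XOR 10111 = 01010
  pos 2: 10100 XOR 10111 = 00011
  pos 5: 11110 XOR 10111 = 01001
  pos 6: 10011 XOR 10111 = 00100
  pos 8: 10010 XOR 10111 = 00101
  pos 10: 10111 XOR 10111 = 00000
Remainder = 0000 (zero — the frame passes the CRC check).

0000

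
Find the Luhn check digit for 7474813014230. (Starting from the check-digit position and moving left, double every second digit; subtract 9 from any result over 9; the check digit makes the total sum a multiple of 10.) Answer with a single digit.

Partial digits right→left: 0 3 2 4 1 0 3 1 8 4 7 4 7
Double every second digit counting from the check-digit position (so the 1st, 3rd, 5th, ... of the partial from the right).
  doubled (with −9 where >9): 0 4 2 6 7 5 5 → sum 29
  kept as-is: 3 4 0 1 4 4 → sum 16
Total = 29 + 16 = 45.
Check digit = (10 − (45 mod 10)) mod 10 = 5.

5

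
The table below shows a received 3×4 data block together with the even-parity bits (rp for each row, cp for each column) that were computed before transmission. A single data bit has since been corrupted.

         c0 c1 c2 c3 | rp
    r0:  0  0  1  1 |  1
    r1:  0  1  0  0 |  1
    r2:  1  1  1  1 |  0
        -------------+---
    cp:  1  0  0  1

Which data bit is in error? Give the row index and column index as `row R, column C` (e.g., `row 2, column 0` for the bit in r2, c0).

row 0, column 3

Recompute each row's even parity and compare to rp:
  r0: data parity 0, sent rp 1 → mismatch
  r1: data parity 1, sent rp 1 → ok
  r2: data parity 0, sent rp 0 → ok
Recompute each column's even parity and compare to cp:
  c0: data parity 1, sent cp 1 → ok
  c1: data parity 0, sent cp 0 → ok
  c2: data parity 0, sent cp 0 → ok
  c3: data parity 0, sent cp 1 → mismatch
Exactly one row (r0) and one column (c3) fail → the flipped bit is at their intersection.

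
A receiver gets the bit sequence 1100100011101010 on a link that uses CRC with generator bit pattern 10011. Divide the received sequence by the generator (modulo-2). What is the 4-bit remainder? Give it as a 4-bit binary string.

Modulo-2 division of 1100100011101010 by 10011:
  pos 0: 11001 XOR 10011 = 01010
  pos 1: 10100 XOR 10011 = 00111
  pos 3: 11100 XOR 10011 = 01111
  pos 4: 11111 XOR 10011 = 01100
  pos 5: 11001 XOR 10011 = 01010
  pos 6: 10101 XOR 10011 = 00110
  pos 8: 11001 XOR 10011 = 01010
  pos 9: 10100 XOR 10011 = 00111
  pos 11: 11110 XOR 10011 = 01101
Remainder = 1101 (nonzero — an error is detected).

1101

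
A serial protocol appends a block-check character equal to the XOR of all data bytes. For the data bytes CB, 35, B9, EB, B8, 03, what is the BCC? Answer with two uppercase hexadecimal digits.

17

XOR the bytes together:
  start with 0xCB
  0xCB ⊕ 0x35 = 0xFE
  0xFE ⊕ 0xB9 = 0x47
  0x47 ⊕ 0xEB = 0xAC
  0xAC ⊕ 0xB8 = 0x14
  0x14 ⊕ 0x03 = 0x17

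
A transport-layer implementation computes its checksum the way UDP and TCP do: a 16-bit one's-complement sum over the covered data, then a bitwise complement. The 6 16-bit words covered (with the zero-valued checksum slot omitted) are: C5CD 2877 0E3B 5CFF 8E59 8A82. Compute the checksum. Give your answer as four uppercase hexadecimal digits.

8DA4

One's-complement addition (fold any carry out of bit 15 back into bit 0):
  0xC5CD + 0x2877 = 0x0EE44
  0xEE44 + 0x0E3B = 0x0FC7F
  0xFC7F + 0x5CFF = 0x1597E → wrap carry → 0x597F
  0x597F + 0x8E59 = 0x0E7D8
  0xE7D8 + 0x8A82 = 0x1725A → wrap carry → 0x725B
One's-complement sum = 0x725B.
Checksum = ~0x725B & 0xFFFF = 0x8DA4.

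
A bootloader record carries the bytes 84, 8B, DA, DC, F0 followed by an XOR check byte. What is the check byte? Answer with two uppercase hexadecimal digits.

XOR the bytes together:
  start with 0x84
  0x84 ⊕ 0x8B = 0x0F
  0x0F ⊕ 0xDA = 0xD5
  0xD5 ⊕ 0xDC = 0x09
  0x09 ⊕ 0xF0 = 0xF9

F9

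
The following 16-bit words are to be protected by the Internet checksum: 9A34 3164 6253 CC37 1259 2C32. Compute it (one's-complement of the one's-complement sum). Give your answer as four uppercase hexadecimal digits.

One's-complement addition (fold any carry out of bit 15 back into bit 0):
  0x9A34 + 0x3164 = 0x0CB98
  0xCB98 + 0x6253 = 0x12DEB → wrap carry → 0x2DEC
  0x2DEC + 0xCC37 = 0x0FA23
  0xFA23 + 0x1259 = 0x10C7C → wrap carry → 0x0C7D
  0x0C7D + 0x2C32 = 0x038AF
One's-complement sum = 0x38AF.
Checksum = ~0x38AF & 0xFFFF = 0xC750.

C750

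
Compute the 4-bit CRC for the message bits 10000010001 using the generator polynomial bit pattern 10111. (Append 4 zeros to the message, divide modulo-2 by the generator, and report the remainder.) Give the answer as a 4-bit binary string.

Append 4 zeros: 100000100010000. Divide by 10111 (XOR where the leading bit is 1):
  pos 0: 10000 XOR 10111 = 00111
  pos 2: 11101 XOR 10111 = 01010
  pos 3: 10100 XOR 10111 = 00011
  pos 6: 11001 XOR 10111 = 01110
  pos 7: 11100 XOR 10111 = 01011
  pos 8: 10110 XOR 10111 = 00001
Remainder (last 4 bits) = 0100. This is the CRC / FCS.

0100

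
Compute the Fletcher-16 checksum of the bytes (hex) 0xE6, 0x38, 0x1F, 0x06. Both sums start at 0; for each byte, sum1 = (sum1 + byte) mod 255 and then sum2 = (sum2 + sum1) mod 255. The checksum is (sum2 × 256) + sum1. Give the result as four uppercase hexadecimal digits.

8844

Running sums (mod 255):
  after byte 0 (0xE6): sum1=230, sum2=230
  after byte 1 (0x38): sum1=31, sum2=6
  after byte 2 (0x1F): sum1=62, sum2=68
  after byte 3 (0x06): sum1=68, sum2=136
Checksum = sum2·256 + sum1 = 136·256 + 68 = 34884 = 0x8844.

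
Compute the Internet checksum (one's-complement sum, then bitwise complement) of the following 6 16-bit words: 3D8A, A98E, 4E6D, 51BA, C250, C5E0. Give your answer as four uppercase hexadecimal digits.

One's-complement addition (fold any carry out of bit 15 back into bit 0):
  0x3D8A + 0xA98E = 0x0E718
  0xE718 + 0x4E6D = 0x13585 → wrap carry → 0x3586
  0x3586 + 0x51BA = 0x08740
  0x8740 + 0xC250 = 0x14990 → wrap carry → 0x4991
  0x4991 + 0xC5E0 = 0x10F71 → wrap carry → 0x0F72
One's-complement sum = 0x0F72.
Checksum = ~0x0F72 & 0xFFFF = 0xF08D.

F08D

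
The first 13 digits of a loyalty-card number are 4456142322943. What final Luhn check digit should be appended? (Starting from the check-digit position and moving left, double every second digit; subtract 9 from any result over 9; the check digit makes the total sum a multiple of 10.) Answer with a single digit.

3

Partial digits right→left: 3 4 9 2 2 3 2 4 1 6 5 4 4
Double every second digit counting from the check-digit position (so the 1st, 3rd, 5th, ... of the partial from the right).
  doubled (with −9 where >9): 6 9 4 4 2 1 8 → sum 34
  kept as-is: 4 2 3 4 6 4 → sum 23
Total = 34 + 23 = 57.
Check digit = (10 − (57 mod 10)) mod 10 = 3.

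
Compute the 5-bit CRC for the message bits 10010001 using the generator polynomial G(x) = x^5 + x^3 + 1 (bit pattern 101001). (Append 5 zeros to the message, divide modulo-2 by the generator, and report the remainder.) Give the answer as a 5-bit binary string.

Append 5 zeros: 1001000100000. Divide by 101001 (XOR where the leading bit is 1):
  pos 0: 100100 XOR 101001 = 001101
  pos 2: 110101 XOR 101001 = 011100
  pos 3: 111000 XOR 101001 = 010001
  pos 4: 100010 XOR 101001 = 001011
  pos 6: 101100 XOR 101001 = 000101
Remainder (last 5 bits) = 01010. This is the CRC / FCS.

01010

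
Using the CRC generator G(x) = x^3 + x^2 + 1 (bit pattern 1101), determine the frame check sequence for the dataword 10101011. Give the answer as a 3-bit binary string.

Append 3 zeros: 10101011000. Divide by 1101 (XOR where the leading bit is 1):
  pos 0: 1010 XOR 1101 = 0111
  pos 1: 1111 XOR 1101 = 0010
  pos 3: 1001 XOR 1101 = 0100
  pos 4: 1001 XOR 1101 = 0100
  pos 5: 1000 XOR 1101 = 0101
  pos 6: 1010 XOR 1101 = 0111
  pos 7: 1110 XOR 1101 = 0011
Remainder (last 3 bits) = 011. This is the CRC / FCS.

011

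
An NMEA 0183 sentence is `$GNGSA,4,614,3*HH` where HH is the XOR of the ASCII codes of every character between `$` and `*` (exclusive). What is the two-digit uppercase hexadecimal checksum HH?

XOR the ASCII codes of the payload characters:
  'G' = 0x47 → acc = 0x47
  'N' = 0x4E → acc = 0x09
  'G' = 0x47 → acc = 0x4E
  'S' = 0x53 → acc = 0x1D
  'A' = 0x41 → acc = 0x5C
  ',' = 0x2C → acc = 0x70
  '4' = 0x34 → acc = 0x44
  ',' = 0x2C → acc = 0x68
  '6' = 0x36 → acc = 0x5E
  '1' = 0x31 → acc = 0x6F
  '4' = 0x34 → acc = 0x5B
  ',' = 0x2C → acc = 0x77
  '3' = 0x33 → acc = 0x44
Checksum = 0x44.

44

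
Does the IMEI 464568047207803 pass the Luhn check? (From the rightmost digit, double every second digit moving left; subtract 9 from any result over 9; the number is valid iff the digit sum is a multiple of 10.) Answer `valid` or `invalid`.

valid

From the right, keep odd positions and double even positions (subtract 9 from any doubled value over 9):
  doubled (positions 2,4,...): 0 5 4 8 7 1 3 → sum 28
  kept (positions 1,3,...): 3 8 0 7 0 6 4 4 → sum 32
Total = 60.
60 mod 10 = 0, so the number is valid.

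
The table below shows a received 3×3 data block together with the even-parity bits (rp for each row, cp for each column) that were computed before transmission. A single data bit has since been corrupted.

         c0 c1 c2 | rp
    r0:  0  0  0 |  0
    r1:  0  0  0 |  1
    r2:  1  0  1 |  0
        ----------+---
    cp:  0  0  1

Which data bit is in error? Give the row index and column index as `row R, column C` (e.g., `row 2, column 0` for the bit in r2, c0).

row 1, column 0

Recompute each row's even parity and compare to rp:
  r0: data parity 0, sent rp 0 → ok
  r1: data parity 0, sent rp 1 → mismatch
  r2: data parity 0, sent rp 0 → ok
Recompute each column's even parity and compare to cp:
  c0: data parity 1, sent cp 0 → mismatch
  c1: data parity 0, sent cp 0 → ok
  c2: data parity 1, sent cp 1 → ok
Exactly one row (r1) and one column (c0) fail → the flipped bit is at their intersection.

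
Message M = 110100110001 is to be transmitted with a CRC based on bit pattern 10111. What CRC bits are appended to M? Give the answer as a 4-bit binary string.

Append 4 zeros: 1101001100010000. Divide by 10111 (XOR where the leading bit is 1):
  pos 0: 11010 XOR 10111 = 01101
  pos 1: 11010 XOR 10111 = 01101
  pos 2: 11011 XOR 10111 = 01100
  pos 3: 11001 XOR 10111 = 01110
  pos 4: 11100 XOR 10111 = 01011
  pos 5: 10110 XOR 10111 = 00001
  pos 9: 10100 XOR 10111 = 00011
Remainder (last 4 bits) = 1100. This is the CRC / FCS.

1100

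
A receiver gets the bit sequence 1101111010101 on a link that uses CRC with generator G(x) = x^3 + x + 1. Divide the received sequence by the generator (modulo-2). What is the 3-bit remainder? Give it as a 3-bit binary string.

Modulo-2 division of 1101111010101 by 1011:
  pos 0: 1101 XOR 1011 = 0110
  pos 1: 1101 XOR 1011 = 0110
  pos 2: 1101 XOR 1011 = 0110
  pos 3: 1101 XOR 1011 = 0110
  pos 4: 1100 XOR 1011 = 0111
  pos 5: 1111 XOR 1011 = 0100
  pos 6: 1000 XOR 1011 = 0011
  pos 8: 1110 XOR 1011 = 0101
  pos 9: 1011 XOR 1011 = 0000
Remainder = 000 (zero — the frame passes the CRC check).

000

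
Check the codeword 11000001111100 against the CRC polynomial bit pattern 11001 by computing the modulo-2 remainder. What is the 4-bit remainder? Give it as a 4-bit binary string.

0100

Modulo-2 division of 11000001111100 by 11001:
  pos 0: 11000 XOR 11001 = 00001
  pos 4: 10011 XOR 11001 = 01010
  pos 5: 10101 XOR 11001 = 01100
  pos 6: 11001 XOR 11001 = 00000
Remainder = 0100 (nonzero — an error is detected).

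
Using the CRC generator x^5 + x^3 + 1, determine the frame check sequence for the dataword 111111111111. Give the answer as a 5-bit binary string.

01111

Append 5 zeros: 11111111111100000. Divide by 101001 (XOR where the leading bit is 1):
  pos 0: 111111 XOR 101001 = 010110
  pos 1: 101101 XOR 101001 = 000100
  pos 4: 100111 XOR 101001 = 001110
  pos 6: 111011 XOR 101001 = 010010
  pos 7: 100100 XOR 101001 = 001101
  pos 9: 110100 XOR 101001 = 011101
  pos 10: 111010 XOR 101001 = 010011
  pos 11: 100110 XOR 101001 = 001111
Remainder (last 5 bits) = 01111. This is the CRC / FCS.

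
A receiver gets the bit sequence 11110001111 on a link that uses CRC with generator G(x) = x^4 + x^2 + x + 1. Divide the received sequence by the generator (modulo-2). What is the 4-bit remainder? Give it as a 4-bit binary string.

0000

Modulo-2 division of 11110001111 by 10111:
  pos 0: 11110 XOR 10111 = 01001
  pos 1: 10010 XOR 10111 = 00101
  pos 3: 10101 XOR 10111 = 00010
  pos 6: 10111 XOR 10111 = 00000
Remainder = 0000 (zero — the frame passes the CRC check).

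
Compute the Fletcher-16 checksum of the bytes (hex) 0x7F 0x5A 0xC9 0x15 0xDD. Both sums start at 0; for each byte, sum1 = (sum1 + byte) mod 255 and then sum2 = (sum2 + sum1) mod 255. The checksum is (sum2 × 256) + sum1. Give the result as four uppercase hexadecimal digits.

Running sums (mod 255):
  after byte 0 (0x7F): sum1=127, sum2=127
  after byte 1 (0x5A): sum1=217, sum2=89
  after byte 2 (0xC9): sum1=163, sum2=252
  after byte 3 (0x15): sum1=184, sum2=181
  after byte 4 (0xDD): sum1=150, sum2=76
Checksum = sum2·256 + sum1 = 76·256 + 150 = 19606 = 0x4C96.

4C96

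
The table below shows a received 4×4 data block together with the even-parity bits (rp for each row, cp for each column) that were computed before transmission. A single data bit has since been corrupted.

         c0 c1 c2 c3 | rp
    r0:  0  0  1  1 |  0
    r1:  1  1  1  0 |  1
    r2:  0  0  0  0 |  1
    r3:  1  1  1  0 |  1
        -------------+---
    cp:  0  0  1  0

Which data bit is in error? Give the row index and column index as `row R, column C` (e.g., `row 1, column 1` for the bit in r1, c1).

row 2, column 3

Recompute each row's even parity and compare to rp:
  r0: data parity 0, sent rp 0 → ok
  r1: data parity 1, sent rp 1 → ok
  r2: data parity 0, sent rp 1 → mismatch
  r3: data parity 1, sent rp 1 → ok
Recompute each column's even parity and compare to cp:
  c0: data parity 0, sent cp 0 → ok
  c1: data parity 0, sent cp 0 → ok
  c2: data parity 1, sent cp 1 → ok
  c3: data parity 1, sent cp 0 → mismatch
Exactly one row (r2) and one column (c3) fail → the flipped bit is at their intersection.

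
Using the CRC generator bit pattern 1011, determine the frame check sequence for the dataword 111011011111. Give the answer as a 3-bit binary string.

Append 3 zeros: 111011011111000. Divide by 1011 (XOR where the leading bit is 1):
  pos 0: 1110 XOR 1011 = 0101
  pos 1: 1011 XOR 1011 = 0000
  pos 5: 1011 XOR 1011 = 0000
  pos 9: 1110 XOR 1011 = 0101
  pos 10: 1010 XOR 1011 = 0001
Remainder (last 3 bits) = 010. This is the CRC / FCS.

010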